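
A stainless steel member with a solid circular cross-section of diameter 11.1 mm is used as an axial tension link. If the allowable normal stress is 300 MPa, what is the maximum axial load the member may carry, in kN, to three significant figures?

A = 96.77 mm².
P_max = σ_allow · A = 300 · 96.77 = 29030 N = 29.03 kN.

29.0 kN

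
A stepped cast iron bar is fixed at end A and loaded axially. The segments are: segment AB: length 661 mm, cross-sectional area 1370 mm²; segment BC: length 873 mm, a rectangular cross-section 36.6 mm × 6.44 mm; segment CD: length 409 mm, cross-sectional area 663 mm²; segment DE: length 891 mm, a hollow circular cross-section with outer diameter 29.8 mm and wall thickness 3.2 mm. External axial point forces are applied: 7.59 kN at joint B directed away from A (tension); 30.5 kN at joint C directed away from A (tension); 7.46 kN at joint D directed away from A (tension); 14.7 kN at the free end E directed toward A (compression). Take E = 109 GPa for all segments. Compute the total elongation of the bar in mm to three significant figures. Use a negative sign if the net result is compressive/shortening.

0.437 mm

Internal axial forces (sectioning from the free end, tension +): N_DE = -14.7 kN, N_CD = -7.24 kN, N_BC = 23.26 kN, N_AB = 30.85 kN.
A_BC = 235.7 mm².
A_DE = 267.4 mm².
δ_AB = 30850·661/(1370·109000) = 0.1366 mm
δ_BC = 23260·873/(235.7·109000) = 0.7904 mm
δ_CD = -7240·409/(663·109000) = -0.04098 mm
δ_DE = -14700·891/(267.4·109000) = -0.4494 mm
δ = Σδ_i = 0.4366 mm.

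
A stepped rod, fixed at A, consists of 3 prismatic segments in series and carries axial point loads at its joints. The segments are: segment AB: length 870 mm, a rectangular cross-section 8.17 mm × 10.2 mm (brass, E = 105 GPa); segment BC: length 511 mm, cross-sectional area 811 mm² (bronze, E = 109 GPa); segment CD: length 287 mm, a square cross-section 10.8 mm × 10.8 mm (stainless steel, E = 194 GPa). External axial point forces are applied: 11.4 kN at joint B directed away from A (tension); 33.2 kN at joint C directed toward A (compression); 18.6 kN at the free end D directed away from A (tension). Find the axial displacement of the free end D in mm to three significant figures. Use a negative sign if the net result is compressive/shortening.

-0.167 mm

Internal axial forces (sectioning from the free end, tension +): N_CD = 18.6 kN, N_BC = -14.6 kN, N_AB = -3.2 kN.
A_AB = 83.33 mm².
A_CD = 116.6 mm².
δ_AB = -3200·870/(83.33·105000) = -0.3182 mm
δ_BC = -14600·511/(811·109000) = -0.0844 mm
δ_CD = 18600·287/(116.6·194000) = 0.2359 mm
δ = Σδ_i = -0.1667 mm.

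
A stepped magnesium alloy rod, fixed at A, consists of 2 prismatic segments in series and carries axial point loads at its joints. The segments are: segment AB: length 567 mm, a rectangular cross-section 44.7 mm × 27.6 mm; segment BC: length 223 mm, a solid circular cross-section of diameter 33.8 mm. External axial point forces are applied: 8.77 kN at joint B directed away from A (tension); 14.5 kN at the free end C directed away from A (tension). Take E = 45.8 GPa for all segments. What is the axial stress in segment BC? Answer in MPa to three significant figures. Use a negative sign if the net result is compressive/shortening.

Internal axial forces (sectioning from the free end, tension +): N_BC = 14.5 kN, N_AB = 23.27 kN.
A_BC = 897.3 mm².
σ_BC = N_BC/A_BC = 14500/897.3 = 16.16 MPa.

16.2 MPa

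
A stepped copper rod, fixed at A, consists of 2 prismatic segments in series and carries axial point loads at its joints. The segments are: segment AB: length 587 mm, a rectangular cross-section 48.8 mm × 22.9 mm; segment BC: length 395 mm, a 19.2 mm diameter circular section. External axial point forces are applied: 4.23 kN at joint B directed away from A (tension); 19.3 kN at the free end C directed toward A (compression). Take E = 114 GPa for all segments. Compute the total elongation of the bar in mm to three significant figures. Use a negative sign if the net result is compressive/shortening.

-0.300 mm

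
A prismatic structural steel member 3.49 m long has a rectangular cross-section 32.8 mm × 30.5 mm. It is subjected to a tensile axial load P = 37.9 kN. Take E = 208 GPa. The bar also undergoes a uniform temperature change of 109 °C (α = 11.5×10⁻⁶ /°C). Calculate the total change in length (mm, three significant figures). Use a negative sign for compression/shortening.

A = 1000 mm².
δ_mech = NL/(AE) = 37900·3490/(1000·208000) = 0.6357 mm.
δ_thermal = αLΔT = 11.5e-6·3490·109 = 4.375 mm.
δ = δ_mech + δ_thermal = 5.01 mm.

5.01 mm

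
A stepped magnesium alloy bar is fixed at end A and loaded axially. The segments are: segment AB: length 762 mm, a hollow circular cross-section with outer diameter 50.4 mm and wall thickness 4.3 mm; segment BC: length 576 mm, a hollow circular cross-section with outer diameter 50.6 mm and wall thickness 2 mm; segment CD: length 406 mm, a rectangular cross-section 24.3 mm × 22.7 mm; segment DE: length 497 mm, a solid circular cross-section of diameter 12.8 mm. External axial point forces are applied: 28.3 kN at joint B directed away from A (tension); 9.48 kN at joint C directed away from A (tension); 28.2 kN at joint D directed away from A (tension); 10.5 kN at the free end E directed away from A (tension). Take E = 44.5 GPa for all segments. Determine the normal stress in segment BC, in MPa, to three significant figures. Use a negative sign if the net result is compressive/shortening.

Internal axial forces (sectioning from the free end, tension +): N_DE = 10.5 kN, N_CD = 38.7 kN, N_BC = 48.18 kN, N_AB = 76.48 kN.
A_BC = 305.4 mm².
σ_BC = N_BC/A_BC = 48180/305.4 = 157.8 MPa.

158 MPa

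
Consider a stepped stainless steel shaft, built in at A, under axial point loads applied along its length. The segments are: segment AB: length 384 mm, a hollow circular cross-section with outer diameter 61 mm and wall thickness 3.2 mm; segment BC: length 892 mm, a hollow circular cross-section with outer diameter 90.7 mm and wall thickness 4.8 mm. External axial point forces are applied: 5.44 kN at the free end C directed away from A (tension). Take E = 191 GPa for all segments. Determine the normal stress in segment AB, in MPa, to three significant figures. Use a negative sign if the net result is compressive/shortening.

9.36 MPa

Internal axial forces (sectioning from the free end, tension +): N_BC = 5.44 kN, N_AB = 5.44 kN.
A_AB = 581.1 mm².
σ_AB = N_AB/A_AB = 5440/581.1 = 9.362 MPa.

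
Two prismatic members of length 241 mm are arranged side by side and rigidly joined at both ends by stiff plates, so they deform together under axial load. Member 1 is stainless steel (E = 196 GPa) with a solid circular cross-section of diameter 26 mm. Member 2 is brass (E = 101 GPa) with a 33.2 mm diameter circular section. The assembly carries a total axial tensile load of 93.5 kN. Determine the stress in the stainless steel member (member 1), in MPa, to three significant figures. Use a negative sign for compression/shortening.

A_1 = 530.9 mm².
A_2 = 865.7 mm².
Equal strain + equilibrium ⇒ each member carries load in proportion to AE: A₁E₁ = 104100000 N, A₂E₂ = 87440000 N, ΣAE = 191500000 N.
σ₁ = P·E₁/ΣAE = 93500·196000/191500000 = 95.7 MPa.

95.7 MPa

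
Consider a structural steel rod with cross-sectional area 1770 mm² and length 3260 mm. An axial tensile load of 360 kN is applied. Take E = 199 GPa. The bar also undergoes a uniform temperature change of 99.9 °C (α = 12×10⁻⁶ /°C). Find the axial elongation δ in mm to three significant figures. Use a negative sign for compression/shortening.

δ_mech = NL/(AE) = 360000·3260/(1770·199000) = 3.332 mm.
δ_thermal = αLΔT = 12e-6·3260·99.9 = 3.908 mm.
δ = δ_mech + δ_thermal = 7.24 mm.

7.24 mm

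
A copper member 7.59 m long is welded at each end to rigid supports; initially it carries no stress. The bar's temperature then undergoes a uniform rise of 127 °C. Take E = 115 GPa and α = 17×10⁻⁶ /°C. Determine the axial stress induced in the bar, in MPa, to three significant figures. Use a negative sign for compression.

-248 MPa

Free thermal expansion αLΔT = 17e-6 · 7590 · 127 = 16.39 mm.
The walls impose strain ε = −(16.39)/7590 = -2.1590e-03; σ = Eε = 115000 · -2.1590e-03 = -248.3 MPa.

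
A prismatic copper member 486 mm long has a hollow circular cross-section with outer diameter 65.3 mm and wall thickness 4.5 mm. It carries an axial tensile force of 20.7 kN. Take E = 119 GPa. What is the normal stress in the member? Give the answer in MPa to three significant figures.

A = 859.5 mm².
σ = N/A = 20700/859.5 = 24.08 MPa.

24.1 MPa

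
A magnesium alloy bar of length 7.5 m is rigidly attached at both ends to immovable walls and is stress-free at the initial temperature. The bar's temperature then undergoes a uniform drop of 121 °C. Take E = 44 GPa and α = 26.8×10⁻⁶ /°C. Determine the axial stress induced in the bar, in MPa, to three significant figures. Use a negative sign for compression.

143 MPa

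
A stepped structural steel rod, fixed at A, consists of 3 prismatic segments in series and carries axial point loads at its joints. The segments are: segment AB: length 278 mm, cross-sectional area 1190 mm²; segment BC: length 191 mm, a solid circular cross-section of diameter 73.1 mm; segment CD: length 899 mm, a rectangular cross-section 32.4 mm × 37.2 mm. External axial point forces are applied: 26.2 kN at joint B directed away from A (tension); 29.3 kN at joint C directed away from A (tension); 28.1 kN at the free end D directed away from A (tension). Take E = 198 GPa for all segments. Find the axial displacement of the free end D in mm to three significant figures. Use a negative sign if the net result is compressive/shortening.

Internal axial forces (sectioning from the free end, tension +): N_CD = 28.1 kN, N_BC = 57.4 kN, N_AB = 83.6 kN.
A_BC = 4197 mm².
A_CD = 1205 mm².
δ_AB = 83600·278/(1190·198000) = 0.09864 mm
δ_BC = 57400·191/(4197·198000) = 0.01319 mm
δ_CD = 28100·899/(1205·198000) = 0.1059 mm
δ = Σδ_i = 0.2177 mm.

0.218 mm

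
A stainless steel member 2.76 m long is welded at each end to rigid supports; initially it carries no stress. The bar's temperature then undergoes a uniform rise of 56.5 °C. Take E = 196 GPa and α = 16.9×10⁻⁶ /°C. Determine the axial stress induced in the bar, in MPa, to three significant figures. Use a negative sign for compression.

-187 MPa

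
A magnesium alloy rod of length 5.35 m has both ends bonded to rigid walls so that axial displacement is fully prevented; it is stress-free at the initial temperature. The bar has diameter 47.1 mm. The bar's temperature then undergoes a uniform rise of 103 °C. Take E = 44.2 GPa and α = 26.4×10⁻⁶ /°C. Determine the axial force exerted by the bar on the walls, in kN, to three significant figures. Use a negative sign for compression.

-209 kN

Free thermal expansion αLΔT = 26.4e-6 · 5350 · 103 = 14.55 mm.
The walls impose strain ε = −(14.55)/5350 = -2.7192e-03; σ = Eε = 44200 · -2.7192e-03 = -120.2 MPa.
Wall reaction R = σ·A = -120.2·1742 = -209400 N = -209.4 kN.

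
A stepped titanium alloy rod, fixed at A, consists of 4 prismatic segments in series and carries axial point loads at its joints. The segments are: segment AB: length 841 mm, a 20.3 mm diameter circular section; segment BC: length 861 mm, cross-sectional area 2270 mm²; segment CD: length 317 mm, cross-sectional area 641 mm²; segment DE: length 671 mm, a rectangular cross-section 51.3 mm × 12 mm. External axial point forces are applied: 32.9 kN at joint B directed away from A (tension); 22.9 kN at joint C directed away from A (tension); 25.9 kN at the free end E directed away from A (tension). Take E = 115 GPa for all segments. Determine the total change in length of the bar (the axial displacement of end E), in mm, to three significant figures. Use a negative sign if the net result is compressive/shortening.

Internal axial forces (sectioning from the free end, tension +): N_DE = 25.9 kN, N_CD = 25.9 kN, N_BC = 48.8 kN, N_AB = 81.7 kN.
A_AB = 323.7 mm².
A_DE = 615.6 mm².
δ_AB = 81700·841/(323.7·115000) = 1.846 mm
δ_BC = 48800·861/(2270·115000) = 0.161 mm
δ_CD = 25900·317/(641·115000) = 0.1114 mm
δ_DE = 25900·671/(615.6·115000) = 0.2455 mm
δ = Σδ_i = 2.364 mm.

2.36 mm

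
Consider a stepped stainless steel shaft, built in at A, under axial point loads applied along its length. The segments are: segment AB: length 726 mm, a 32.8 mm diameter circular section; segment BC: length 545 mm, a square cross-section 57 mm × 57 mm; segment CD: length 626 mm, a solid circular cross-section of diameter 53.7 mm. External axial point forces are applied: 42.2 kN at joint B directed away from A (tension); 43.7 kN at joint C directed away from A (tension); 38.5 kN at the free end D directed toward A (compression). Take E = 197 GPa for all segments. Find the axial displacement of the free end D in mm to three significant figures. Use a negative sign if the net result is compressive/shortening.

Internal axial forces (sectioning from the free end, tension +): N_CD = -38.5 kN, N_BC = 5.2 kN, N_AB = 47.4 kN.
A_AB = 845 mm².
A_BC = 3249 mm².
A_CD = 2265 mm².
δ_AB = 47400·726/(845·197000) = 0.2067 mm
δ_BC = 5200·545/(3249·197000) = 0.004428 mm
δ_CD = -38500·626/(2265·197000) = -0.05402 mm
δ = Σδ_i = 0.1571 mm.

0.157 mm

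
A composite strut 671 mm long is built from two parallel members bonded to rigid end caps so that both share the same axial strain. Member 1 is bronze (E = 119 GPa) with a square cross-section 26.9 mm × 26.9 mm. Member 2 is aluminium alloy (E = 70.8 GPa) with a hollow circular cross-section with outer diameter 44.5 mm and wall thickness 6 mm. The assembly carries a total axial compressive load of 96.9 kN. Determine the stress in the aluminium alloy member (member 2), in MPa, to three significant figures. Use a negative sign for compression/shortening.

-49.9 MPa

A_1 = 723.6 mm².
A_2 = 725.7 mm².
Equal strain + equilibrium ⇒ each member carries load in proportion to AE: A₁E₁ = 86110000 N, A₂E₂ = 51380000 N, ΣAE = 137500000 N.
σ₂ = P·E₂/ΣAE = -96900·70800/137500000 = -49.9 MPa.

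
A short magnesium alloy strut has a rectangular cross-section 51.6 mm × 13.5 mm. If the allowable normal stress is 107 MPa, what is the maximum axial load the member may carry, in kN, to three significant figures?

74.5 kN

A = 696.6 mm².
P_max = σ_allow · A = 107 · 696.6 = 74540 N = 74.54 kN.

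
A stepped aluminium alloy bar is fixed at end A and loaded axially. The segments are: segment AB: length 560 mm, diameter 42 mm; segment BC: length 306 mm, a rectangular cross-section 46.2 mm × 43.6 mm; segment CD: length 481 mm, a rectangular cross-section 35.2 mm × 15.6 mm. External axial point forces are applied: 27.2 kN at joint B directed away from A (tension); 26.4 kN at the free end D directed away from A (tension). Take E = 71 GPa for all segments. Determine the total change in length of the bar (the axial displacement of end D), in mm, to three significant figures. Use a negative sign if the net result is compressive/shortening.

Internal axial forces (sectioning from the free end, tension +): N_CD = 26.4 kN, N_BC = 26.4 kN, N_AB = 53.6 kN.
A_AB = 1385 mm².
A_BC = 2014 mm².
A_CD = 549.1 mm².
δ_AB = 53600·560/(1385·71000) = 0.3051 mm
δ_BC = 26400·306/(2014·71000) = 0.05649 mm
δ_CD = 26400·481/(549.1·71000) = 0.3257 mm
δ = Σδ_i = 0.6873 mm.

0.687 mm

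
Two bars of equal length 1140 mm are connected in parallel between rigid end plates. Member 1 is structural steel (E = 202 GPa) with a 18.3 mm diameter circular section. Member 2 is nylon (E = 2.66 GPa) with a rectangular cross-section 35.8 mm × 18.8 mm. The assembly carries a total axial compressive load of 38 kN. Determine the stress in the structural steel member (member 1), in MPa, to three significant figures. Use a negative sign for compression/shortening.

-140 MPa

A_1 = 263 mm².
A_2 = 673 mm².
Equal strain + equilibrium ⇒ each member carries load in proportion to AE: A₁E₁ = 53130000 N, A₂E₂ = 1790000 N, ΣAE = 54920000 N.
σ₁ = P·E₁/ΣAE = -38000·202000/54920000 = -139.8 MPa.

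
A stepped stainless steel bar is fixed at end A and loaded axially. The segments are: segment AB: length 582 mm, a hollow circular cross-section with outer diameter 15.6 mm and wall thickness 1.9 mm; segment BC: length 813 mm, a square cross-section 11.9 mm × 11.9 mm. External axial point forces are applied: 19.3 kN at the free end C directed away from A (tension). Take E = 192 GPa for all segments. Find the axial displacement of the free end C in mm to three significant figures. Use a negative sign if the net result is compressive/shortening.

Internal axial forces (sectioning from the free end, tension +): N_BC = 19.3 kN, N_AB = 19.3 kN.
A_AB = 81.78 mm².
A_BC = 141.6 mm².
δ_AB = 19300·582/(81.78·192000) = 0.7154 mm
δ_BC = 19300·813/(141.6·192000) = 0.5771 mm
δ = Σδ_i = 1.293 mm.

1.29 mm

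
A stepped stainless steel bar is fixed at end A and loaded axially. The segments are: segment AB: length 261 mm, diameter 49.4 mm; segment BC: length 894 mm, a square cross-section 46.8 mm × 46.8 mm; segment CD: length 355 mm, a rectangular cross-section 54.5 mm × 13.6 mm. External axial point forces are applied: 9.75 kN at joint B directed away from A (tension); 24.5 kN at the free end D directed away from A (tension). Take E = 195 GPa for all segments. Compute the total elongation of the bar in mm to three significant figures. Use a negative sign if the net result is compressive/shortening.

Internal axial forces (sectioning from the free end, tension +): N_CD = 24.5 kN, N_BC = 24.5 kN, N_AB = 34.25 kN.
A_AB = 1917 mm².
A_BC = 2190 mm².
A_CD = 741.2 mm².
δ_AB = 34250·261/(1917·195000) = 0.02392 mm
δ_BC = 24500·894/(2190·195000) = 0.05128 mm
δ_CD = 24500·355/(741.2·195000) = 0.06018 mm
δ = Σδ_i = 0.1354 mm.

0.135 mm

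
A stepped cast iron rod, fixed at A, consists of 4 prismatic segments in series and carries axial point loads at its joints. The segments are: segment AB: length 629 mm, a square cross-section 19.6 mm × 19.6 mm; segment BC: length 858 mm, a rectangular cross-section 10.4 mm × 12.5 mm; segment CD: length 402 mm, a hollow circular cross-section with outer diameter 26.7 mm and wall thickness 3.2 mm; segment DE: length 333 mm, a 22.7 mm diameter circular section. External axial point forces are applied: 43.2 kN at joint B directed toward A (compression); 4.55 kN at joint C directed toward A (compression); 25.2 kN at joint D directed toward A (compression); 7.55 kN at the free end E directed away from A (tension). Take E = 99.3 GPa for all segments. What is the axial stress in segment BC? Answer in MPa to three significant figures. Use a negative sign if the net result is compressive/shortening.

-171 MPa

Internal axial forces (sectioning from the free end, tension +): N_DE = 7.55 kN, N_CD = -17.65 kN, N_BC = -22.2 kN, N_AB = -65.4 kN.
A_BC = 130 mm².
σ_BC = N_BC/A_BC = -22200/130 = -170.8 MPa.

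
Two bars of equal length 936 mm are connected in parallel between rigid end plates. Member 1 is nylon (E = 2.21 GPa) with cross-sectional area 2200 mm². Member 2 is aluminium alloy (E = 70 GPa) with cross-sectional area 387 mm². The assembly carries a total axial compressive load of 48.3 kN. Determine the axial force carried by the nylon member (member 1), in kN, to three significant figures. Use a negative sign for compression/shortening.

Equal strain + equilibrium ⇒ each member carries load in proportion to AE: A₁E₁ = 4862000 N, A₂E₂ = 27090000 N, ΣAE = 31950000 N.
F₁ = P·A₁E₁/ΣAE = -48300·4862000/31950000 = -7350 N.

-7.35 kN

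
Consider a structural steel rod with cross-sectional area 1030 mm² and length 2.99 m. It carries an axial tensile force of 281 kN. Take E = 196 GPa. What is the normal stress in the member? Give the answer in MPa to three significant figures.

σ = N/A = 281000/1030 = 272.8 MPa.

273 MPa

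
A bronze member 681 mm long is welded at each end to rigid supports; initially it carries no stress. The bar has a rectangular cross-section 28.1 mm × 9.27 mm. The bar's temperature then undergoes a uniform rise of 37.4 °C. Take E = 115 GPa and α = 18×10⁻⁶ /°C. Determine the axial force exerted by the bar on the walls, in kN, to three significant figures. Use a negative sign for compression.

Free thermal expansion αLΔT = 18e-6 · 681 · 37.4 = 0.4584 mm.
The walls impose strain ε = −(0.4584)/681 = -6.7320e-04; σ = Eε = 115000 · -6.7320e-04 = -77.42 MPa.
Wall reaction R = σ·A = -77.42·260.5 = -20170 N = -20.17 kN.

-20.2 kN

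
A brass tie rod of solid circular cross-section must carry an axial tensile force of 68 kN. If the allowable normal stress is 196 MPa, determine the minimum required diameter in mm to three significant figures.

21.0 mm

Required area A ≥ P/σ_allow = 68000/196 = 346.9 mm².
For a solid circular section, d ≥ √(4A/π) = 21.02 mm.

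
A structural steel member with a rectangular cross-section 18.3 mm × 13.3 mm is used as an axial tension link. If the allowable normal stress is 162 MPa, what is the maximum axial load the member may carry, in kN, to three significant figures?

39.4 kN

A = 243.4 mm².
P_max = σ_allow · A = 162 · 243.4 = 39430 N = 39.43 kN.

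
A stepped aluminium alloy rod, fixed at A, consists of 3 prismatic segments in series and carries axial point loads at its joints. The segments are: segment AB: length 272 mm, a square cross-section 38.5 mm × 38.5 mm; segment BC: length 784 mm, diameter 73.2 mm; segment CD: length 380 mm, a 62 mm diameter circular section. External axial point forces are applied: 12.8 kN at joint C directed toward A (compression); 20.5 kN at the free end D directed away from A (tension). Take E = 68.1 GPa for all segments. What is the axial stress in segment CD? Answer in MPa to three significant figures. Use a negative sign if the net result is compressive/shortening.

Internal axial forces (sectioning from the free end, tension +): N_CD = 20.5 kN, N_BC = 7.7 kN, N_AB = 7.7 kN.
A_CD = 3019 mm².
σ_CD = N_CD/A_CD = 20500/3019 = 6.79 MPa.

6.79 MPa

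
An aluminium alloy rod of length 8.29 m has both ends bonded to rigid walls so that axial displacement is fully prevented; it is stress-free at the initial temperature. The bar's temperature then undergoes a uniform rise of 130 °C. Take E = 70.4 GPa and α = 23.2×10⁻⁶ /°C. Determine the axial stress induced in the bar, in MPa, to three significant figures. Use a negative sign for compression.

-212 MPa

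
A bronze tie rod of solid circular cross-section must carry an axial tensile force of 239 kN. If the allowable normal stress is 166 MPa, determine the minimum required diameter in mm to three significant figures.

Required area A ≥ P/σ_allow = 239000/166 = 1440 mm².
For a solid circular section, d ≥ √(4A/π) = 42.82 mm.

42.8 mm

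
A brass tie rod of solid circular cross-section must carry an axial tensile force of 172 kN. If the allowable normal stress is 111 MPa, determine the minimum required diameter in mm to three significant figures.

Required area A ≥ P/σ_allow = 172000/111 = 1550 mm².
For a solid circular section, d ≥ √(4A/π) = 44.42 mm.

44.4 mm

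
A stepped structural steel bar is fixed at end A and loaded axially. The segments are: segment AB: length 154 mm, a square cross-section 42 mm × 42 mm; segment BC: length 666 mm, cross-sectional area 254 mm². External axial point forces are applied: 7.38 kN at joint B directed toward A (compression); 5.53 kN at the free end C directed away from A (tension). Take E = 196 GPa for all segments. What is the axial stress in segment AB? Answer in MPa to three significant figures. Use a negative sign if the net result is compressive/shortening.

-1.05 MPa

Internal axial forces (sectioning from the free end, tension +): N_BC = 5.53 kN, N_AB = -1.85 kN.
A_AB = 1764 mm².
σ_AB = N_AB/A_AB = -1850/1764 = -1.049 MPa.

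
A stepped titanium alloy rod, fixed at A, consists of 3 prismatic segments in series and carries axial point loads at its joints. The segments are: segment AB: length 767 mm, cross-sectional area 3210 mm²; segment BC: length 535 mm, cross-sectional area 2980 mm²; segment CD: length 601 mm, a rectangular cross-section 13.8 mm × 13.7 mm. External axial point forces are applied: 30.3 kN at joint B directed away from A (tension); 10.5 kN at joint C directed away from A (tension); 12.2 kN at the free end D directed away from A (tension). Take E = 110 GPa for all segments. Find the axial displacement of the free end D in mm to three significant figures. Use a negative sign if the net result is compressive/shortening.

0.505 mm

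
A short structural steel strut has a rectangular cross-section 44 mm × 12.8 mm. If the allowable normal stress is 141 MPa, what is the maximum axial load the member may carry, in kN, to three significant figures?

79.4 kN

A = 563.2 mm².
P_max = σ_allow · A = 141 · 563.2 = 79410 N = 79.41 kN.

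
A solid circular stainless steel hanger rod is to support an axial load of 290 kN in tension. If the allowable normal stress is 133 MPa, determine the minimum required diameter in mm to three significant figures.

52.7 mm

Required area A ≥ P/σ_allow = 290000/133 = 2180 mm².
For a solid circular section, d ≥ √(4A/π) = 52.69 mm.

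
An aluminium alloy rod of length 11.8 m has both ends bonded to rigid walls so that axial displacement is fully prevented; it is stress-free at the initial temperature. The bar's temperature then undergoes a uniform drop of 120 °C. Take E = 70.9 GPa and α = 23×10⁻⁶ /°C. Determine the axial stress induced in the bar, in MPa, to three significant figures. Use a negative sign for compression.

196 MPa

Free thermal expansion αLΔT = 23e-6 · 11800 · -120 = -32.57 mm.
The walls impose strain ε = −(-32.57)/11800 = 2.7600e-03; σ = Eε = 70900 · 2.7600e-03 = 195.7 MPa.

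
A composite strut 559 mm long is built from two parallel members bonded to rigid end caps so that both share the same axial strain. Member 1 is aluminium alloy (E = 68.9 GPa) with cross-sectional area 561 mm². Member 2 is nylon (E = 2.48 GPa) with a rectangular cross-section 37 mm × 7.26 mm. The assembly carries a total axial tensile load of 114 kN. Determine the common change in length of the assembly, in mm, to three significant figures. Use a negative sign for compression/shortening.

A_2 = 268.6 mm².
Equal strain + equilibrium ⇒ each member carries load in proportion to AE: A₁E₁ = 38650000 N, A₂E₂ = 666200 N, ΣAE = 39320000 N.
δ = PL/ΣAE = 114000·559/39320000 = 1.621 mm.

1.62 mm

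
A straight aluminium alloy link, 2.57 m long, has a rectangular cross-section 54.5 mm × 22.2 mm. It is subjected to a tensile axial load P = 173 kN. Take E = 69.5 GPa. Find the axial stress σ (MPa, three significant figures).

A = 1210 mm².
σ = N/A = 173000/1210 = 143 MPa.

143 MPa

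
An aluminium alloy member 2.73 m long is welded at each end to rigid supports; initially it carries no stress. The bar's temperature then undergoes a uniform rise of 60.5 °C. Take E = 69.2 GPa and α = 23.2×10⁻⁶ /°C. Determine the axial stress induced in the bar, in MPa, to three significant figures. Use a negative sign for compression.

-97.1 MPa

Free thermal expansion αLΔT = 23.2e-6 · 2730 · 60.5 = 3.832 mm.
The walls impose strain ε = −(3.832)/2730 = -1.4036e-03; σ = Eε = 69200 · -1.4036e-03 = -97.13 MPa.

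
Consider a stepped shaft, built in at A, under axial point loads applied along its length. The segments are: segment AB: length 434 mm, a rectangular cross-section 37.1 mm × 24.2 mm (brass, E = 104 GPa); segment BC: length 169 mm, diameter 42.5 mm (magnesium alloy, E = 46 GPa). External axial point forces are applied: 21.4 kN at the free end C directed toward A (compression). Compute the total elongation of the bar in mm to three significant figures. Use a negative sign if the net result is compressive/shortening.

-0.155 mm

Internal axial forces (sectioning from the free end, tension +): N_BC = -21.4 kN, N_AB = -21.4 kN.
A_AB = 897.8 mm².
A_BC = 1419 mm².
δ_AB = -21400·434/(897.8·104000) = -0.09947 mm
δ_BC = -21400·169/(1419·46000) = -0.05542 mm
δ = Σδ_i = -0.1549 mm.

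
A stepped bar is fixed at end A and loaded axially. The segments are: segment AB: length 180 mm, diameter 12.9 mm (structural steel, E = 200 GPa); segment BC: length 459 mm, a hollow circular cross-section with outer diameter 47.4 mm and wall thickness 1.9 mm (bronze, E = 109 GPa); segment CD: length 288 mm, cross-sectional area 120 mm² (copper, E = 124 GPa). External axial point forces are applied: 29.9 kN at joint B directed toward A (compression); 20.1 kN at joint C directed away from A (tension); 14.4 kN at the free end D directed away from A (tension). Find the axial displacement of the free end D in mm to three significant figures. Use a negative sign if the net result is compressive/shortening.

0.845 mm

Internal axial forces (sectioning from the free end, tension +): N_CD = 14.4 kN, N_BC = 34.5 kN, N_AB = 4.6 kN.
A_AB = 130.7 mm².
A_BC = 271.6 mm².
δ_AB = 4600·180/(130.7·200000) = 0.03168 mm
δ_BC = 34500·459/(271.6·109000) = 0.5349 mm
δ_CD = 14400·288/(120·124000) = 0.2787 mm
δ = Σδ_i = 0.8453 mm.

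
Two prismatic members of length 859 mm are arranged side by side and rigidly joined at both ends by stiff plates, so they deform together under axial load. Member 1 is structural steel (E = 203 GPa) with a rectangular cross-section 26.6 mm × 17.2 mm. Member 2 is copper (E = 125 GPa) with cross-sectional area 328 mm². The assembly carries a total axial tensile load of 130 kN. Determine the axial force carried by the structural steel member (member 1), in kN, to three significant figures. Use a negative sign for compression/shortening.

90.2 kN

A_1 = 457.5 mm².
Equal strain + equilibrium ⇒ each member carries load in proportion to AE: A₁E₁ = 92880000 N, A₂E₂ = 41000000 N, ΣAE = 133900000 N.
F₁ = P·A₁E₁/ΣAE = 130000·92880000/133900000 = 90190 N.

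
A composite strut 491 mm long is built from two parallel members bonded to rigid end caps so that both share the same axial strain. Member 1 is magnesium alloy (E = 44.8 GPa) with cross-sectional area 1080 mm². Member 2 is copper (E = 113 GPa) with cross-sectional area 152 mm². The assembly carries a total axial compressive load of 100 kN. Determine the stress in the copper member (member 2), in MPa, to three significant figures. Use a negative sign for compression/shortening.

-172 MPa

Equal strain + equilibrium ⇒ each member carries load in proportion to AE: A₁E₁ = 48380000 N, A₂E₂ = 17180000 N, ΣAE = 65560000 N.
σ₂ = P·E₂/ΣAE = -100000·113000/65560000 = -172.4 MPa.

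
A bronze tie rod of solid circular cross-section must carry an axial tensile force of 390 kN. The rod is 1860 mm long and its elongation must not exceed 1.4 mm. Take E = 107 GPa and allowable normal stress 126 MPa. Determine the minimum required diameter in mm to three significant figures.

Required area A ≥ P/σ_allow = 390000/126 = 3095 mm².
For a solid circular section, d ≥ √(4A/π) = 62.78 mm.
Elongation limit: A ≥ PL/(Eδ_allow) = 390000·1860/(107000·1.4) = 4842 mm² ⇒ d ≥ 78.52 mm.
The elongation limit governs.

78.5 mm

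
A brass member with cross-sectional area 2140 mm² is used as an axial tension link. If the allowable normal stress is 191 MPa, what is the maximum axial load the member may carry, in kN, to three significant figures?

409 kN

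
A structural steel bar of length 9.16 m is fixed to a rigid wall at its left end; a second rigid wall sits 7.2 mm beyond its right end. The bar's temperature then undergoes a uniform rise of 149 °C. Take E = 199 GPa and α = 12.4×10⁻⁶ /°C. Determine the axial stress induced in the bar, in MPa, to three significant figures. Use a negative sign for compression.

Free thermal expansion αLΔT = 12.4e-6 · 9160 · 149 = 16.92 mm.
The walls engage after the gap closes; constrained expansion = 16.92 − 7.2 = 9.724 mm.
The walls impose strain ε = −(9.724)/9160 = -1.0616e-03; σ = Eε = 199000 · -1.0616e-03 = -211.3 MPa.

-211 MPa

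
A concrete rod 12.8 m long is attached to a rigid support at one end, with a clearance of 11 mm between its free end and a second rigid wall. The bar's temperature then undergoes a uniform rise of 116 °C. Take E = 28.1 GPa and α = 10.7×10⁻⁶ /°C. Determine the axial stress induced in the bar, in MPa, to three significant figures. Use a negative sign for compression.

-10.7 MPa

Free thermal expansion αLΔT = 10.7e-6 · 12800 · 116 = 15.89 mm.
The walls engage after the gap closes; constrained expansion = 15.89 − 11 = 4.887 mm.
The walls impose strain ε = −(4.887)/12800 = -3.8182e-04; σ = Eε = 28100 · -3.8182e-04 = -10.73 MPa.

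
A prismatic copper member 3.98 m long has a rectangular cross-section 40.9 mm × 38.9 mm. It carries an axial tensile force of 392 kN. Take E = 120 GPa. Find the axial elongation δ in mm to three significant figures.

A = 1591 mm².
δ_mech = NL/(AE) = 392000·3980/(1591·120000) = 8.172 mm.

8.17 mm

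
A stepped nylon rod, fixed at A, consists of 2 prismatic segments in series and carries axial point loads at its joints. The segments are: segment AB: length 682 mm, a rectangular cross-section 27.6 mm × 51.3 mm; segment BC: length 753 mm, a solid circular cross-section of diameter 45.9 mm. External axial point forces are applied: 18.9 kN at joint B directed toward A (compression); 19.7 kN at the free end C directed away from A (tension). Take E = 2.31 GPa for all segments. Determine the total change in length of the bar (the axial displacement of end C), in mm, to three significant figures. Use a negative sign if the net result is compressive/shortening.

4.05 mm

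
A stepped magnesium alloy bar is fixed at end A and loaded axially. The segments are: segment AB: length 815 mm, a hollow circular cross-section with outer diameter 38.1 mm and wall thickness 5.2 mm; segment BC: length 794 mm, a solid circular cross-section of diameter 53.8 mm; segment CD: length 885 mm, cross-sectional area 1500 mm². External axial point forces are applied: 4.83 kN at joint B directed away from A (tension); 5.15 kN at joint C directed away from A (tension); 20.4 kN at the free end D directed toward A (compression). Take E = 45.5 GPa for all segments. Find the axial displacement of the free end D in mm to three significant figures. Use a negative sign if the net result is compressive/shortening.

Internal axial forces (sectioning from the free end, tension +): N_CD = -20.4 kN, N_BC = -15.25 kN, N_AB = -10.42 kN.
A_AB = 537.5 mm².
A_BC = 2273 mm².
δ_AB = -10420·815/(537.5·45500) = -0.3473 mm
δ_BC = -15250·794/(2273·45500) = -0.1171 mm
δ_CD = -20400·885/(1500·45500) = -0.2645 mm
δ = Σδ_i = -0.7289 mm.

-0.729 mm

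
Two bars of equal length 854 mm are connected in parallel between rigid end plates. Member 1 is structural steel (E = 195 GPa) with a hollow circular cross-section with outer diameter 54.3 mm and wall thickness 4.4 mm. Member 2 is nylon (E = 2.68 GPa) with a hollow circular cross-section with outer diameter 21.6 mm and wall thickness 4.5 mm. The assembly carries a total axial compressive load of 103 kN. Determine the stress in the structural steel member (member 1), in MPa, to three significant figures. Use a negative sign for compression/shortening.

-149 MPa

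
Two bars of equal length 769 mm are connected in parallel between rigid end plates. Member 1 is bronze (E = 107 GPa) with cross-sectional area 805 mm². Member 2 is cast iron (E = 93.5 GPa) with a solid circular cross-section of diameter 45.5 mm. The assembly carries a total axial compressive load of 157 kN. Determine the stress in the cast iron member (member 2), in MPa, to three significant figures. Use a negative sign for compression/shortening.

-61.6 MPa

A_2 = 1626 mm².
Equal strain + equilibrium ⇒ each member carries load in proportion to AE: A₁E₁ = 86140000 N, A₂E₂ = 152000000 N, ΣAE = 238200000 N.
σ₂ = P·E₂/ΣAE = -157000·93500/238200000 = -61.64 MPa.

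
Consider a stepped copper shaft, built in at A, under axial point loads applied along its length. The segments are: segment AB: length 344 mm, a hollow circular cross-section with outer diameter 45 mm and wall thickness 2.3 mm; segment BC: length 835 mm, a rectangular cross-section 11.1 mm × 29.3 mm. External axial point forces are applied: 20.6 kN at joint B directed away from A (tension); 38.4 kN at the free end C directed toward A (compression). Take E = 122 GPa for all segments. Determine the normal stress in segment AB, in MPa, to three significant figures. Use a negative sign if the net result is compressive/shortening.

-57.7 MPa

Internal axial forces (sectioning from the free end, tension +): N_BC = -38.4 kN, N_AB = -17.8 kN.
A_AB = 308.5 mm².
σ_AB = N_AB/A_AB = -17800/308.5 = -57.69 MPa.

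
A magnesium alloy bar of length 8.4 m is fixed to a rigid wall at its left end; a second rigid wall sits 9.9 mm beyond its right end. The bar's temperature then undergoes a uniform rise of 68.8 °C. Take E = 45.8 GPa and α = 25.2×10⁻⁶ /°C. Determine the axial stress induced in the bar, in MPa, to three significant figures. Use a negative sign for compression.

-25.4 MPa

Free thermal expansion αLΔT = 25.2e-6 · 8400 · 68.8 = 14.56 mm.
The walls engage after the gap closes; constrained expansion = 14.56 − 9.9 = 4.664 mm.
The walls impose strain ε = −(4.664)/8400 = -5.5519e-04; σ = Eε = 45800 · -5.5519e-04 = -25.43 MPa.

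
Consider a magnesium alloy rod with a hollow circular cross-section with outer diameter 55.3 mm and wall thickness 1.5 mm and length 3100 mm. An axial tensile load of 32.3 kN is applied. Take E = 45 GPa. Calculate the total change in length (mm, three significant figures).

A = 253.5 mm².
δ_mech = NL/(AE) = 32300·3100/(253.5·45000) = 8.777 mm.

8.78 mm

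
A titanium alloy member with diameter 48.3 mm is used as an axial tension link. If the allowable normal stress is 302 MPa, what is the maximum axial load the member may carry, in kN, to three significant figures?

A = 1832 mm².
P_max = σ_allow · A = 302 · 1832 = 553300 N = 553.3 kN.

553 kN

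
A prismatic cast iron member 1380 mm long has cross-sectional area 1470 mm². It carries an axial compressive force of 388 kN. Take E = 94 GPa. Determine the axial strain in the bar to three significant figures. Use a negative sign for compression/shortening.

-0.00281

σ = N/A = -263.9 MPa; ε = σ/E = -263.9/94000 = -2.808e-03.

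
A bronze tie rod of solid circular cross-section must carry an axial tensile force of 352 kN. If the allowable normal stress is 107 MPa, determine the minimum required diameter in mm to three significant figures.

64.7 mm

Required area A ≥ P/σ_allow = 352000/107 = 3290 mm².
For a solid circular section, d ≥ √(4A/π) = 64.72 mm.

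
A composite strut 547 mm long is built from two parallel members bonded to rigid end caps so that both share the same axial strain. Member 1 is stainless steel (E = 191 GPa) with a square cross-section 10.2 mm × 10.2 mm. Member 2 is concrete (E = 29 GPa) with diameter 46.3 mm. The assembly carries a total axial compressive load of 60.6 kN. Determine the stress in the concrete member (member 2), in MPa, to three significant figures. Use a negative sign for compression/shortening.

-25.6 MPa

A_1 = 104 mm².
A_2 = 1684 mm².
Equal strain + equilibrium ⇒ each member carries load in proportion to AE: A₁E₁ = 19870000 N, A₂E₂ = 48830000 N, ΣAE = 68700000 N.
σ₂ = P·E₂/ΣAE = -60600·29000/68700000 = -25.58 MPa.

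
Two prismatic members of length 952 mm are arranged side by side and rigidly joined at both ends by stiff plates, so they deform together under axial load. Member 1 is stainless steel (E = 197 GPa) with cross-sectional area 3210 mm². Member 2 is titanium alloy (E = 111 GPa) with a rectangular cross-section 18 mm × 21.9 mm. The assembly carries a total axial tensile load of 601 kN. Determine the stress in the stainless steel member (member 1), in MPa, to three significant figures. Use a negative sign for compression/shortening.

A_2 = 394.2 mm².
Equal strain + equilibrium ⇒ each member carries load in proportion to AE: A₁E₁ = 632400000 N, A₂E₂ = 43760000 N, ΣAE = 676100000 N.
σ₁ = P·E₁/ΣAE = 601000·197000/676100000 = 175.1 MPa.

175 MPa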